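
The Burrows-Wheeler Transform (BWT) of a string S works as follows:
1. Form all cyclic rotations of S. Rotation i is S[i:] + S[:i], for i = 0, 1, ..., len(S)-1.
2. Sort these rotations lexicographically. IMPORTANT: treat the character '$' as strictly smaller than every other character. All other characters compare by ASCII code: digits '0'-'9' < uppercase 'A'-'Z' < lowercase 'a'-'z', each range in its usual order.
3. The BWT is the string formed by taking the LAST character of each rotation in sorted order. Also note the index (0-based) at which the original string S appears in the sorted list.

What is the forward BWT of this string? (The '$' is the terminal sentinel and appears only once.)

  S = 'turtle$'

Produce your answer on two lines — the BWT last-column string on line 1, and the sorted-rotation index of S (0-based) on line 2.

Answer: eltur$t
5

Derivation:
All 7 rotations (rotation i = S[i:]+S[:i]):
  rot[0] = turtle$
  rot[1] = urtle$t
  rot[2] = rtle$tu
  rot[3] = tle$tur
  rot[4] = le$turt
  rot[5] = e$turtl
  rot[6] = $turtle
Sorted (with $ < everything):
  sorted[0] = $turtle  (last char: 'e')
  sorted[1] = e$turtl  (last char: 'l')
  sorted[2] = le$turt  (last char: 't')
  sorted[3] = rtle$tu  (last char: 'u')
  sorted[4] = tle$tur  (last char: 'r')
  sorted[5] = turtle$  (last char: '$')
  sorted[6] = urtle$t  (last char: 't')
Last column: eltur$t
Original string S is at sorted index 5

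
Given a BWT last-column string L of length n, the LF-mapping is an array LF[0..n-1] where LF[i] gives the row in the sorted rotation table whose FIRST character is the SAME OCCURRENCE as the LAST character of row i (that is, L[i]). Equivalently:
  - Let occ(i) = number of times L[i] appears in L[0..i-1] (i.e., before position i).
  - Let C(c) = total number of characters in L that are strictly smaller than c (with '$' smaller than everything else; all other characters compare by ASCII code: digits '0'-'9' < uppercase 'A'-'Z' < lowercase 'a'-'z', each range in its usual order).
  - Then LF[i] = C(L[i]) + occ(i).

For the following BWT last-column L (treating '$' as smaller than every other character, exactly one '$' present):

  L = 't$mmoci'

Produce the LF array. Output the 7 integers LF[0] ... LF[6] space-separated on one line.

Answer: 6 0 3 4 5 1 2

Derivation:
Char counts: '$':1, 'c':1, 'i':1, 'm':2, 'o':1, 't':1
C (first-col start): C('$')=0, C('c')=1, C('i')=2, C('m')=3, C('o')=5, C('t')=6
L[0]='t': occ=0, LF[0]=C('t')+0=6+0=6
L[1]='$': occ=0, LF[1]=C('$')+0=0+0=0
L[2]='m': occ=0, LF[2]=C('m')+0=3+0=3
L[3]='m': occ=1, LF[3]=C('m')+1=3+1=4
L[4]='o': occ=0, LF[4]=C('o')+0=5+0=5
L[5]='c': occ=0, LF[5]=C('c')+0=1+0=1
L[6]='i': occ=0, LF[6]=C('i')+0=2+0=2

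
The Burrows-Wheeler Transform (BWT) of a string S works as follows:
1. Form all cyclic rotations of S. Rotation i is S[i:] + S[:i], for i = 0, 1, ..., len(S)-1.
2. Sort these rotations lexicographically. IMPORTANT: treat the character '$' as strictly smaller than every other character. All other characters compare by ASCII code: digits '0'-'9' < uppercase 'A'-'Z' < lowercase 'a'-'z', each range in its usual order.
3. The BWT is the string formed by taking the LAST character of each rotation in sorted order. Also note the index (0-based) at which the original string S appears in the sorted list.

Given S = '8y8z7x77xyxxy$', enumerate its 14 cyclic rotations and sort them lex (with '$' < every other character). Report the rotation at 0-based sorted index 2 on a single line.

All 14 rotations (rotation i = S[i:]+S[:i]):
  rot[0] = 8y8z7x77xyxxy$
  rot[1] = y8z7x77xyxxy$8
  rot[2] = 8z7x77xyxxy$8y
  rot[3] = z7x77xyxxy$8y8
  rot[4] = 7x77xyxxy$8y8z
  rot[5] = x77xyxxy$8y8z7
  rot[6] = 77xyxxy$8y8z7x
  rot[7] = 7xyxxy$8y8z7x7
  rot[8] = xyxxy$8y8z7x77
  rot[9] = yxxy$8y8z7x77x
  rot[10] = xxy$8y8z7x77xy
  rot[11] = xy$8y8z7x77xyx
  rot[12] = y$8y8z7x77xyxx
  rot[13] = $8y8z7x77xyxxy
Sorted (with $ < everything):
  sorted[0] = $8y8z7x77xyxxy
  sorted[1] = 77xyxxy$8y8z7x
  sorted[2] = 7x77xyxxy$8y8z
  sorted[3] = 7xyxxy$8y8z7x7
  sorted[4] = 8y8z7x77xyxxy$
  sorted[5] = 8z7x77xyxxy$8y
  sorted[6] = x77xyxxy$8y8z7
  sorted[7] = xxy$8y8z7x77xy
  sorted[8] = xy$8y8z7x77xyx
  sorted[9] = xyxxy$8y8z7x77
  sorted[10] = y$8y8z7x77xyxx
  sorted[11] = y8z7x77xyxxy$8
  sorted[12] = yxxy$8y8z7x77x
  sorted[13] = z7x77xyxxy$8y8
sorted[2] = 7x77xyxxy$8y8z

Answer: 7x77xyxxy$8y8z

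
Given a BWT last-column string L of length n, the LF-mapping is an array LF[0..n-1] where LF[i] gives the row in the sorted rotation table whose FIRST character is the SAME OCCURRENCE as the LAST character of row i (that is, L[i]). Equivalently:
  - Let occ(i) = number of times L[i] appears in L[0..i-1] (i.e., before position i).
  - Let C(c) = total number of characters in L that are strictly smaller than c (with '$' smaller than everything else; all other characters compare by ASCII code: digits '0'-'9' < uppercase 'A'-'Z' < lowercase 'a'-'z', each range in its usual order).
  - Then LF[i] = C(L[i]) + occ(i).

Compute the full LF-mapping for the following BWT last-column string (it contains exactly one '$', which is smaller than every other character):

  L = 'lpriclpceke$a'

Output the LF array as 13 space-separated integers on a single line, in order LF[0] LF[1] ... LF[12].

Char counts: '$':1, 'a':1, 'c':2, 'e':2, 'i':1, 'k':1, 'l':2, 'p':2, 'r':1
C (first-col start): C('$')=0, C('a')=1, C('c')=2, C('e')=4, C('i')=6, C('k')=7, C('l')=8, C('p')=10, C('r')=12
L[0]='l': occ=0, LF[0]=C('l')+0=8+0=8
L[1]='p': occ=0, LF[1]=C('p')+0=10+0=10
L[2]='r': occ=0, LF[2]=C('r')+0=12+0=12
L[3]='i': occ=0, LF[3]=C('i')+0=6+0=6
L[4]='c': occ=0, LF[4]=C('c')+0=2+0=2
L[5]='l': occ=1, LF[5]=C('l')+1=8+1=9
L[6]='p': occ=1, LF[6]=C('p')+1=10+1=11
L[7]='c': occ=1, LF[7]=C('c')+1=2+1=3
L[8]='e': occ=0, LF[8]=C('e')+0=4+0=4
L[9]='k': occ=0, LF[9]=C('k')+0=7+0=7
L[10]='e': occ=1, LF[10]=C('e')+1=4+1=5
L[11]='$': occ=0, LF[11]=C('$')+0=0+0=0
L[12]='a': occ=0, LF[12]=C('a')+0=1+0=1

Answer: 8 10 12 6 2 9 11 3 4 7 5 0 1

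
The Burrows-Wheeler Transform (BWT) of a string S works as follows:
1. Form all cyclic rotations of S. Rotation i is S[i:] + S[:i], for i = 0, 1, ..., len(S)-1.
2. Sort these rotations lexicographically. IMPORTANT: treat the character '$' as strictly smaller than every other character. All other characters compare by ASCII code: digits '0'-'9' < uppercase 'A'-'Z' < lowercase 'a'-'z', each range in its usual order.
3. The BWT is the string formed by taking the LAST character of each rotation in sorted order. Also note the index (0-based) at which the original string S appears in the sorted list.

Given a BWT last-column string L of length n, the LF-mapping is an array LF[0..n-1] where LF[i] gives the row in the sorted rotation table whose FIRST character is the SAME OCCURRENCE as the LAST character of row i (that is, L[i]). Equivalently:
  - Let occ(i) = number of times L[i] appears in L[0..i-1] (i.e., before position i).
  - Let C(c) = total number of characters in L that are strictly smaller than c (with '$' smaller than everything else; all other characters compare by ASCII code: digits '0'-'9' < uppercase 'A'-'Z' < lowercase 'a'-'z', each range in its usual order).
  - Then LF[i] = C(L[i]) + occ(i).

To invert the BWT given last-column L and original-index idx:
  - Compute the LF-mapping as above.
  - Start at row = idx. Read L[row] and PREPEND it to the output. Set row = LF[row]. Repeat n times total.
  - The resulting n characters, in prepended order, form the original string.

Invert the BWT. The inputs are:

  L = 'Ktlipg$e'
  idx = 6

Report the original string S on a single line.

LF mapping: 1 7 5 4 6 3 0 2
Walk LF starting at row 6, prepending L[row]:
  step 1: row=6, L[6]='$', prepend. Next row=LF[6]=0
  step 2: row=0, L[0]='K', prepend. Next row=LF[0]=1
  step 3: row=1, L[1]='t', prepend. Next row=LF[1]=7
  step 4: row=7, L[7]='e', prepend. Next row=LF[7]=2
  step 5: row=2, L[2]='l', prepend. Next row=LF[2]=5
  step 6: row=5, L[5]='g', prepend. Next row=LF[5]=3
  step 7: row=3, L[3]='i', prepend. Next row=LF[3]=4
  step 8: row=4, L[4]='p', prepend. Next row=LF[4]=6
Reversed output: pigletK$

Answer: pigletK$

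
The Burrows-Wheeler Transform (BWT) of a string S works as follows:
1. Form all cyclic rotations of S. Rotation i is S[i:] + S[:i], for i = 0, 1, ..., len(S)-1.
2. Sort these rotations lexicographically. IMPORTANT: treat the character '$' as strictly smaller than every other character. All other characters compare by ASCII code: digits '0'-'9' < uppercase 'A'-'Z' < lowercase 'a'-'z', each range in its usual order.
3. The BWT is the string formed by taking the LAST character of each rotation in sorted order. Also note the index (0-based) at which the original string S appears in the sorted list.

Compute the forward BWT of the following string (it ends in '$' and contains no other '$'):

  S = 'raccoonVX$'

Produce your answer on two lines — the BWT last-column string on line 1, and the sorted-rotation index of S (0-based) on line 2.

Answer: XnVracooc$
9

Derivation:
All 10 rotations (rotation i = S[i:]+S[:i]):
  rot[0] = raccoonVX$
  rot[1] = accoonVX$r
  rot[2] = ccoonVX$ra
  rot[3] = coonVX$rac
  rot[4] = oonVX$racc
  rot[5] = onVX$racco
  rot[6] = nVX$raccoo
  rot[7] = VX$raccoon
  rot[8] = X$raccoonV
  rot[9] = $raccoonVX
Sorted (with $ < everything):
  sorted[0] = $raccoonVX  (last char: 'X')
  sorted[1] = VX$raccoon  (last char: 'n')
  sorted[2] = X$raccoonV  (last char: 'V')
  sorted[3] = accoonVX$r  (last char: 'r')
  sorted[4] = ccoonVX$ra  (last char: 'a')
  sorted[5] = coonVX$rac  (last char: 'c')
  sorted[6] = nVX$raccoo  (last char: 'o')
  sorted[7] = onVX$racco  (last char: 'o')
  sorted[8] = oonVX$racc  (last char: 'c')
  sorted[9] = raccoonVX$  (last char: '$')
Last column: XnVracooc$
Original string S is at sorted index 9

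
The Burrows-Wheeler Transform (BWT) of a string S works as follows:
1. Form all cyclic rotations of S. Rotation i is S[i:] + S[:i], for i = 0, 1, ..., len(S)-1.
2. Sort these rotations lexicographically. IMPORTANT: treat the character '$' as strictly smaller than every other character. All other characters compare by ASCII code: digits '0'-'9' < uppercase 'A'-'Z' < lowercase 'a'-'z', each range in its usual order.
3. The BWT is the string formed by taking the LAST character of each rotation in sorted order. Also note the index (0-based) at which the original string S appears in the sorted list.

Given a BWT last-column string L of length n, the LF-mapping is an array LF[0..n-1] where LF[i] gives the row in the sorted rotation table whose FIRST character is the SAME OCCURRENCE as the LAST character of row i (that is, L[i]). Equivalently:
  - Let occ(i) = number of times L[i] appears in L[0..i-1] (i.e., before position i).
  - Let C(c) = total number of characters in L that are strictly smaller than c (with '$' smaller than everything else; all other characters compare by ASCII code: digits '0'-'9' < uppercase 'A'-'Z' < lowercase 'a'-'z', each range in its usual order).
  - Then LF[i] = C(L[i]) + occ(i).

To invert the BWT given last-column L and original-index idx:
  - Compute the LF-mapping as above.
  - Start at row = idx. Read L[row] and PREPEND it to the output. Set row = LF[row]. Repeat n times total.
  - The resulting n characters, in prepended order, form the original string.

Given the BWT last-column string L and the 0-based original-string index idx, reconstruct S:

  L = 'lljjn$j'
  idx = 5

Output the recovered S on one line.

LF mapping: 4 5 1 2 6 0 3
Walk LF starting at row 5, prepending L[row]:
  step 1: row=5, L[5]='$', prepend. Next row=LF[5]=0
  step 2: row=0, L[0]='l', prepend. Next row=LF[0]=4
  step 3: row=4, L[4]='n', prepend. Next row=LF[4]=6
  step 4: row=6, L[6]='j', prepend. Next row=LF[6]=3
  step 5: row=3, L[3]='j', prepend. Next row=LF[3]=2
  step 6: row=2, L[2]='j', prepend. Next row=LF[2]=1
  step 7: row=1, L[1]='l', prepend. Next row=LF[1]=5
Reversed output: ljjjnl$

Answer: ljjjnl$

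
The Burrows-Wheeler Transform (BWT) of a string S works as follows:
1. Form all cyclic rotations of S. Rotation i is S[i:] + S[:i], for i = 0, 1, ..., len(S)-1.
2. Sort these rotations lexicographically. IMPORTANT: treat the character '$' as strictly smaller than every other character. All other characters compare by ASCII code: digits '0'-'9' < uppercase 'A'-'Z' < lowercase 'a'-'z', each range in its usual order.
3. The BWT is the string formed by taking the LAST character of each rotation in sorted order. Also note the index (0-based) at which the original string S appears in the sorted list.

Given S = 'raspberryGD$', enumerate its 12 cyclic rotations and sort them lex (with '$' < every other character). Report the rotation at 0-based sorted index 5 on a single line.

All 12 rotations (rotation i = S[i:]+S[:i]):
  rot[0] = raspberryGD$
  rot[1] = aspberryGD$r
  rot[2] = spberryGD$ra
  rot[3] = pberryGD$ras
  rot[4] = berryGD$rasp
  rot[5] = erryGD$raspb
  rot[6] = rryGD$raspbe
  rot[7] = ryGD$raspber
  rot[8] = yGD$raspberr
  rot[9] = GD$raspberry
  rot[10] = D$raspberryG
  rot[11] = $raspberryGD
Sorted (with $ < everything):
  sorted[0] = $raspberryGD
  sorted[1] = D$raspberryG
  sorted[2] = GD$raspberry
  sorted[3] = aspberryGD$r
  sorted[4] = berryGD$rasp
  sorted[5] = erryGD$raspb
  sorted[6] = pberryGD$ras
  sorted[7] = raspberryGD$
  sorted[8] = rryGD$raspbe
  sorted[9] = ryGD$raspber
  sorted[10] = spberryGD$ra
  sorted[11] = yGD$raspberr
sorted[5] = erryGD$raspb

Answer: erryGD$raspb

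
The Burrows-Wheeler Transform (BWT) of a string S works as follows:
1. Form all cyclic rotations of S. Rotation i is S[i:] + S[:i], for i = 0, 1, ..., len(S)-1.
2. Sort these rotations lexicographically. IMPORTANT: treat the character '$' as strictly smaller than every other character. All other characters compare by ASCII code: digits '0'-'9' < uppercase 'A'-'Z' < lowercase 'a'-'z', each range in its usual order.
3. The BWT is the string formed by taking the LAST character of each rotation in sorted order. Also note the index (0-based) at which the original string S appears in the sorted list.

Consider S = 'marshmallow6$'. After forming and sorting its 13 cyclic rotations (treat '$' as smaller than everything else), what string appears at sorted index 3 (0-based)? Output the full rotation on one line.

All 13 rotations (rotation i = S[i:]+S[:i]):
  rot[0] = marshmallow6$
  rot[1] = arshmallow6$m
  rot[2] = rshmallow6$ma
  rot[3] = shmallow6$mar
  rot[4] = hmallow6$mars
  rot[5] = mallow6$marsh
  rot[6] = allow6$marshm
  rot[7] = llow6$marshma
  rot[8] = low6$marshmal
  rot[9] = ow6$marshmall
  rot[10] = w6$marshmallo
  rot[11] = 6$marshmallow
  rot[12] = $marshmallow6
Sorted (with $ < everything):
  sorted[0] = $marshmallow6
  sorted[1] = 6$marshmallow
  sorted[2] = allow6$marshm
  sorted[3] = arshmallow6$m
  sorted[4] = hmallow6$mars
  sorted[5] = llow6$marshma
  sorted[6] = low6$marshmal
  sorted[7] = mallow6$marsh
  sorted[8] = marshmallow6$
  sorted[9] = ow6$marshmall
  sorted[10] = rshmallow6$ma
  sorted[11] = shmallow6$mar
  sorted[12] = w6$marshmallo
sorted[3] = arshmallow6$m

Answer: arshmallow6$m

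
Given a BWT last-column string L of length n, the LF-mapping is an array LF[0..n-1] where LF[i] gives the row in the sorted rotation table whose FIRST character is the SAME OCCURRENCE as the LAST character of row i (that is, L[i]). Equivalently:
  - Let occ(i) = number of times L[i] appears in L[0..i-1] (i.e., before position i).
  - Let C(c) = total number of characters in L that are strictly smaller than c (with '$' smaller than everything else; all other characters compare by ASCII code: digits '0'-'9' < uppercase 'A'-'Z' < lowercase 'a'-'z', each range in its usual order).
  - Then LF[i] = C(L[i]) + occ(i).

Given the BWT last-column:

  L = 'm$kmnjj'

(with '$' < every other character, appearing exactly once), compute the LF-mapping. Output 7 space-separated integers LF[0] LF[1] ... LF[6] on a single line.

Char counts: '$':1, 'j':2, 'k':1, 'm':2, 'n':1
C (first-col start): C('$')=0, C('j')=1, C('k')=3, C('m')=4, C('n')=6
L[0]='m': occ=0, LF[0]=C('m')+0=4+0=4
L[1]='$': occ=0, LF[1]=C('$')+0=0+0=0
L[2]='k': occ=0, LF[2]=C('k')+0=3+0=3
L[3]='m': occ=1, LF[3]=C('m')+1=4+1=5
L[4]='n': occ=0, LF[4]=C('n')+0=6+0=6
L[5]='j': occ=0, LF[5]=C('j')+0=1+0=1
L[6]='j': occ=1, LF[6]=C('j')+1=1+1=2

Answer: 4 0 3 5 6 1 2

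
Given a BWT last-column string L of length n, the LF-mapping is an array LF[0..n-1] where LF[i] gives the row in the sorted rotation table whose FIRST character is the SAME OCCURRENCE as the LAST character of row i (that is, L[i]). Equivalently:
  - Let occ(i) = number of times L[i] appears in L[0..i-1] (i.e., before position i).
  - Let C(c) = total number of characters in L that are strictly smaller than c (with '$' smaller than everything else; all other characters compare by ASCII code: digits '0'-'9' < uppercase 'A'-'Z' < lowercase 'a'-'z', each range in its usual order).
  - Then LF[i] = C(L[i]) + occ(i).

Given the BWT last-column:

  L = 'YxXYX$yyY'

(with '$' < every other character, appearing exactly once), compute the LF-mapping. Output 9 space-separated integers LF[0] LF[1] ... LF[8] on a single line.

Char counts: '$':1, 'X':2, 'Y':3, 'x':1, 'y':2
C (first-col start): C('$')=0, C('X')=1, C('Y')=3, C('x')=6, C('y')=7
L[0]='Y': occ=0, LF[0]=C('Y')+0=3+0=3
L[1]='x': occ=0, LF[1]=C('x')+0=6+0=6
L[2]='X': occ=0, LF[2]=C('X')+0=1+0=1
L[3]='Y': occ=1, LF[3]=C('Y')+1=3+1=4
L[4]='X': occ=1, LF[4]=C('X')+1=1+1=2
L[5]='$': occ=0, LF[5]=C('$')+0=0+0=0
L[6]='y': occ=0, LF[6]=C('y')+0=7+0=7
L[7]='y': occ=1, LF[7]=C('y')+1=7+1=8
L[8]='Y': occ=2, LF[8]=C('Y')+2=3+2=5

Answer: 3 6 1 4 2 0 7 8 5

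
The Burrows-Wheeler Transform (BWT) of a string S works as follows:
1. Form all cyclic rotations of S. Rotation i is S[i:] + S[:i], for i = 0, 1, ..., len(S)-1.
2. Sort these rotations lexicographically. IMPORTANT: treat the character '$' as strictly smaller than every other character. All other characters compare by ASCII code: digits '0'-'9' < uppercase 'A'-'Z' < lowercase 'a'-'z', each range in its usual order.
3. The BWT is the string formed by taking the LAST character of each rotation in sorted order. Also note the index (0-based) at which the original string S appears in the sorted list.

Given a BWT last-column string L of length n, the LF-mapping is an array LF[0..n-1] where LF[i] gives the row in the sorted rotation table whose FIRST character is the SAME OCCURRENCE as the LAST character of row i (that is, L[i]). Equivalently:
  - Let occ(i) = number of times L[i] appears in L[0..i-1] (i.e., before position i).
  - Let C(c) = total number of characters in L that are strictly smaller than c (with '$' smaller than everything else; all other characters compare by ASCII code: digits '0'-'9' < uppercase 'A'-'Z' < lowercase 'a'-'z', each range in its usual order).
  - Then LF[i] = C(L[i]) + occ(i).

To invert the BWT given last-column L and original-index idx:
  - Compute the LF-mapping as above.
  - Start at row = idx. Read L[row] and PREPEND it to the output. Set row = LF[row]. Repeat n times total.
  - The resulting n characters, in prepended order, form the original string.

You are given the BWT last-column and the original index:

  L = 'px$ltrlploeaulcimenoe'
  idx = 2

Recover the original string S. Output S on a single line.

LF mapping: 15 20 0 7 18 17 8 16 9 13 3 1 19 10 2 6 11 4 12 14 5
Walk LF starting at row 2, prepending L[row]:
  step 1: row=2, L[2]='$', prepend. Next row=LF[2]=0
  step 2: row=0, L[0]='p', prepend. Next row=LF[0]=15
  step 3: row=15, L[15]='i', prepend. Next row=LF[15]=6
  step 4: row=6, L[6]='l', prepend. Next row=LF[6]=8
  step 5: row=8, L[8]='l', prepend. Next row=LF[8]=9
  step 6: row=9, L[9]='o', prepend. Next row=LF[9]=13
  step 7: row=13, L[13]='l', prepend. Next row=LF[13]=10
  step 8: row=10, L[10]='e', prepend. Next row=LF[10]=3
  step 9: row=3, L[3]='l', prepend. Next row=LF[3]=7
  step 10: row=7, L[7]='p', prepend. Next row=LF[7]=16
  step 11: row=16, L[16]='m', prepend. Next row=LF[16]=11
  step 12: row=11, L[11]='a', prepend. Next row=LF[11]=1
  step 13: row=1, L[1]='x', prepend. Next row=LF[1]=20
  step 14: row=20, L[20]='e', prepend. Next row=LF[20]=5
  step 15: row=5, L[5]='r', prepend. Next row=LF[5]=17
  step 16: row=17, L[17]='e', prepend. Next row=LF[17]=4
  step 17: row=4, L[4]='t', prepend. Next row=LF[4]=18
  step 18: row=18, L[18]='n', prepend. Next row=LF[18]=12
  step 19: row=12, L[12]='u', prepend. Next row=LF[12]=19
  step 20: row=19, L[19]='o', prepend. Next row=LF[19]=14
  step 21: row=14, L[14]='c', prepend. Next row=LF[14]=2
Reversed output: counterexamplelollip$

Answer: counterexamplelollip$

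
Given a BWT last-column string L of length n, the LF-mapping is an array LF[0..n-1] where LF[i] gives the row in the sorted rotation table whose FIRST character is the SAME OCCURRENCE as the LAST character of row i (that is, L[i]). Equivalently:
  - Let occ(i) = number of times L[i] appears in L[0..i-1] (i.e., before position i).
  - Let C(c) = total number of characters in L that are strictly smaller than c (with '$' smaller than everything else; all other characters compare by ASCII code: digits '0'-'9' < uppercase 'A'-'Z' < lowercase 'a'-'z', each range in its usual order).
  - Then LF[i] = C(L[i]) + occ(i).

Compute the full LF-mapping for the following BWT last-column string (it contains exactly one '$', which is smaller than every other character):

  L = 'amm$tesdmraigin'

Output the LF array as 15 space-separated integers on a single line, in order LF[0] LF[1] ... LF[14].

Answer: 1 8 9 0 14 4 13 3 10 12 2 6 5 7 11

Derivation:
Char counts: '$':1, 'a':2, 'd':1, 'e':1, 'g':1, 'i':2, 'm':3, 'n':1, 'r':1, 's':1, 't':1
C (first-col start): C('$')=0, C('a')=1, C('d')=3, C('e')=4, C('g')=5, C('i')=6, C('m')=8, C('n')=11, C('r')=12, C('s')=13, C('t')=14
L[0]='a': occ=0, LF[0]=C('a')+0=1+0=1
L[1]='m': occ=0, LF[1]=C('m')+0=8+0=8
L[2]='m': occ=1, LF[2]=C('m')+1=8+1=9
L[3]='$': occ=0, LF[3]=C('$')+0=0+0=0
L[4]='t': occ=0, LF[4]=C('t')+0=14+0=14
L[5]='e': occ=0, LF[5]=C('e')+0=4+0=4
L[6]='s': occ=0, LF[6]=C('s')+0=13+0=13
L[7]='d': occ=0, LF[7]=C('d')+0=3+0=3
L[8]='m': occ=2, LF[8]=C('m')+2=8+2=10
L[9]='r': occ=0, LF[9]=C('r')+0=12+0=12
L[10]='a': occ=1, LF[10]=C('a')+1=1+1=2
L[11]='i': occ=0, LF[11]=C('i')+0=6+0=6
L[12]='g': occ=0, LF[12]=C('g')+0=5+0=5
L[13]='i': occ=1, LF[13]=C('i')+1=6+1=7
L[14]='n': occ=0, LF[14]=C('n')+0=11+0=11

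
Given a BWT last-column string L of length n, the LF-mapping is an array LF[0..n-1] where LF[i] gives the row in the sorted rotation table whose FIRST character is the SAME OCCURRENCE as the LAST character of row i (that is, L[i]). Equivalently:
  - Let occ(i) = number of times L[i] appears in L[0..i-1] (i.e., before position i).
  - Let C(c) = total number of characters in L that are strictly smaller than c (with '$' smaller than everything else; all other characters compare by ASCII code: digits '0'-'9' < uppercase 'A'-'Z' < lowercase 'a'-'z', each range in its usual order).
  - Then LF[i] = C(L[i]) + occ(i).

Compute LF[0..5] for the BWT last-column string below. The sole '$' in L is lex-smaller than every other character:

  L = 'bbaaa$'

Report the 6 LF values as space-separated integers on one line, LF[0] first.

Answer: 4 5 1 2 3 0

Derivation:
Char counts: '$':1, 'a':3, 'b':2
C (first-col start): C('$')=0, C('a')=1, C('b')=4
L[0]='b': occ=0, LF[0]=C('b')+0=4+0=4
L[1]='b': occ=1, LF[1]=C('b')+1=4+1=5
L[2]='a': occ=0, LF[2]=C('a')+0=1+0=1
L[3]='a': occ=1, LF[3]=C('a')+1=1+1=2
L[4]='a': occ=2, LF[4]=C('a')+2=1+2=3
L[5]='$': occ=0, LF[5]=C('$')+0=0+0=0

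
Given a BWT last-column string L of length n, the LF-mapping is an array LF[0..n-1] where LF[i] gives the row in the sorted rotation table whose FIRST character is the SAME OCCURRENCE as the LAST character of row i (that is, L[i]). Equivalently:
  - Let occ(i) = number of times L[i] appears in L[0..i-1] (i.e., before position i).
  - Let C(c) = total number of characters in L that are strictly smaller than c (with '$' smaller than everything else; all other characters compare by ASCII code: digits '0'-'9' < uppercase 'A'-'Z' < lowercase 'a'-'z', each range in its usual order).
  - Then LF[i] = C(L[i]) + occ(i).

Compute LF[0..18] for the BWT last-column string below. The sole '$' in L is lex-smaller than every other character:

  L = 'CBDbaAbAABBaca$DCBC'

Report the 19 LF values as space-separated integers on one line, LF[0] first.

Answer: 8 4 11 16 13 1 17 2 3 5 6 14 18 15 0 12 9 7 10

Derivation:
Char counts: '$':1, 'A':3, 'B':4, 'C':3, 'D':2, 'a':3, 'b':2, 'c':1
C (first-col start): C('$')=0, C('A')=1, C('B')=4, C('C')=8, C('D')=11, C('a')=13, C('b')=16, C('c')=18
L[0]='C': occ=0, LF[0]=C('C')+0=8+0=8
L[1]='B': occ=0, LF[1]=C('B')+0=4+0=4
L[2]='D': occ=0, LF[2]=C('D')+0=11+0=11
L[3]='b': occ=0, LF[3]=C('b')+0=16+0=16
L[4]='a': occ=0, LF[4]=C('a')+0=13+0=13
L[5]='A': occ=0, LF[5]=C('A')+0=1+0=1
L[6]='b': occ=1, LF[6]=C('b')+1=16+1=17
L[7]='A': occ=1, LF[7]=C('A')+1=1+1=2
L[8]='A': occ=2, LF[8]=C('A')+2=1+2=3
L[9]='B': occ=1, LF[9]=C('B')+1=4+1=5
L[10]='B': occ=2, LF[10]=C('B')+2=4+2=6
L[11]='a': occ=1, LF[11]=C('a')+1=13+1=14
L[12]='c': occ=0, LF[12]=C('c')+0=18+0=18
L[13]='a': occ=2, LF[13]=C('a')+2=13+2=15
L[14]='$': occ=0, LF[14]=C('$')+0=0+0=0
L[15]='D': occ=1, LF[15]=C('D')+1=11+1=12
L[16]='C': occ=1, LF[16]=C('C')+1=8+1=9
L[17]='B': occ=3, LF[17]=C('B')+3=4+3=7
L[18]='C': occ=2, LF[18]=C('C')+2=8+2=10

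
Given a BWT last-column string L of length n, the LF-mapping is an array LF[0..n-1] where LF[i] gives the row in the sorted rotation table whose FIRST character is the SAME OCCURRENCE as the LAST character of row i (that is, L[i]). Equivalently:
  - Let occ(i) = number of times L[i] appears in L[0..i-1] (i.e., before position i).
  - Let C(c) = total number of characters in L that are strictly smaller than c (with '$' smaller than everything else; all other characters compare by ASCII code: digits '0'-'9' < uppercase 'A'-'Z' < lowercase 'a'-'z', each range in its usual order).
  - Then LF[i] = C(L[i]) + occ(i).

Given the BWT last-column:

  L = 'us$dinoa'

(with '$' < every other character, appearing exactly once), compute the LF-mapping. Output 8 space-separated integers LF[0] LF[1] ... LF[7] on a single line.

Answer: 7 6 0 2 3 4 5 1

Derivation:
Char counts: '$':1, 'a':1, 'd':1, 'i':1, 'n':1, 'o':1, 's':1, 'u':1
C (first-col start): C('$')=0, C('a')=1, C('d')=2, C('i')=3, C('n')=4, C('o')=5, C('s')=6, C('u')=7
L[0]='u': occ=0, LF[0]=C('u')+0=7+0=7
L[1]='s': occ=0, LF[1]=C('s')+0=6+0=6
L[2]='$': occ=0, LF[2]=C('$')+0=0+0=0
L[3]='d': occ=0, LF[3]=C('d')+0=2+0=2
L[4]='i': occ=0, LF[4]=C('i')+0=3+0=3
L[5]='n': occ=0, LF[5]=C('n')+0=4+0=4
L[6]='o': occ=0, LF[6]=C('o')+0=5+0=5
L[7]='a': occ=0, LF[7]=C('a')+0=1+0=1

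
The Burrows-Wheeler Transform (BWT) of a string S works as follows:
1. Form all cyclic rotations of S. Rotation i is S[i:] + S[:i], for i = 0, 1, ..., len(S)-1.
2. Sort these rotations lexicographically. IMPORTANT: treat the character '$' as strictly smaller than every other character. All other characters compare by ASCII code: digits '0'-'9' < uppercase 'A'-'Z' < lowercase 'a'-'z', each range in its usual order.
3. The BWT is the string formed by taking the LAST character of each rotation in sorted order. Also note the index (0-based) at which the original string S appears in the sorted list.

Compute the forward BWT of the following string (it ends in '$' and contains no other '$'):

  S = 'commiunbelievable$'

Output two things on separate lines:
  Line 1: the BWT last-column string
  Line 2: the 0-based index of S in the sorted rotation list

All 18 rotations (rotation i = S[i:]+S[:i]):
  rot[0] = commiunbelievable$
  rot[1] = ommiunbelievable$c
  rot[2] = mmiunbelievable$co
  rot[3] = miunbelievable$com
  rot[4] = iunbelievable$comm
  rot[5] = unbelievable$commi
  rot[6] = nbelievable$commiu
  rot[7] = believable$commiun
  rot[8] = elievable$commiunb
  rot[9] = lievable$commiunbe
  rot[10] = ievable$commiunbel
  rot[11] = evable$commiunbeli
  rot[12] = vable$commiunbelie
  rot[13] = able$commiunbeliev
  rot[14] = ble$commiunbelieva
  rot[15] = le$commiunbelievab
  rot[16] = e$commiunbelievabl
  rot[17] = $commiunbelievable
Sorted (with $ < everything):
  sorted[0] = $commiunbelievable  (last char: 'e')
  sorted[1] = able$commiunbeliev  (last char: 'v')
  sorted[2] = believable$commiun  (last char: 'n')
  sorted[3] = ble$commiunbelieva  (last char: 'a')
  sorted[4] = commiunbelievable$  (last char: '$')
  sorted[5] = e$commiunbelievabl  (last char: 'l')
  sorted[6] = elievable$commiunb  (last char: 'b')
  sorted[7] = evable$commiunbeli  (last char: 'i')
  sorted[8] = ievable$commiunbel  (last char: 'l')
  sorted[9] = iunbelievable$comm  (last char: 'm')
  sorted[10] = le$commiunbelievab  (last char: 'b')
  sorted[11] = lievable$commiunbe  (last char: 'e')
  sorted[12] = miunbelievable$com  (last char: 'm')
  sorted[13] = mmiunbelievable$co  (last char: 'o')
  sorted[14] = nbelievable$commiu  (last char: 'u')
  sorted[15] = ommiunbelievable$c  (last char: 'c')
  sorted[16] = unbelievable$commi  (last char: 'i')
  sorted[17] = vable$commiunbelie  (last char: 'e')
Last column: evna$lbilmbemoucie
Original string S is at sorted index 4

Answer: evna$lbilmbemoucie
4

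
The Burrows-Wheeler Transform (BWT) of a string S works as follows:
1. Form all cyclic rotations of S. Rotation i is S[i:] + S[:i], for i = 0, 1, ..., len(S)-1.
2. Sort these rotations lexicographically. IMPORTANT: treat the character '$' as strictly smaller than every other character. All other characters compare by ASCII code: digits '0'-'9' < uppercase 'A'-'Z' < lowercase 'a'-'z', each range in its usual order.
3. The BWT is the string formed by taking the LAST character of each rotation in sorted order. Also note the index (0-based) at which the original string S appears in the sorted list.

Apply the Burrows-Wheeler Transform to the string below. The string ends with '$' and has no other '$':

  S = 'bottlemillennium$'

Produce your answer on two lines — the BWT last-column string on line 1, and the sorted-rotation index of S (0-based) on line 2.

Answer: m$llmntliuenebtoi
1

Derivation:
All 17 rotations (rotation i = S[i:]+S[:i]):
  rot[0] = bottlemillennium$
  rot[1] = ottlemillennium$b
  rot[2] = ttlemillennium$bo
  rot[3] = tlemillennium$bot
  rot[4] = lemillennium$bott
  rot[5] = emillennium$bottl
  rot[6] = millennium$bottle
  rot[7] = illennium$bottlem
  rot[8] = llennium$bottlemi
  rot[9] = lennium$bottlemil
  rot[10] = ennium$bottlemill
  rot[11] = nnium$bottlemille
  rot[12] = nium$bottlemillen
  rot[13] = ium$bottlemillenn
  rot[14] = um$bottlemillenni
  rot[15] = m$bottlemillenniu
  rot[16] = $bottlemillennium
Sorted (with $ < everything):
  sorted[0] = $bottlemillennium  (last char: 'm')
  sorted[1] = bottlemillennium$  (last char: '$')
  sorted[2] = emillennium$bottl  (last char: 'l')
  sorted[3] = ennium$bottlemill  (last char: 'l')
  sorted[4] = illennium$bottlem  (last char: 'm')
  sorted[5] = ium$bottlemillenn  (last char: 'n')
  sorted[6] = lemillennium$bott  (last char: 't')
  sorted[7] = lennium$bottlemil  (last char: 'l')
  sorted[8] = llennium$bottlemi  (last char: 'i')
  sorted[9] = m$bottlemillenniu  (last char: 'u')
  sorted[10] = millennium$bottle  (last char: 'e')
  sorted[11] = nium$bottlemillen  (last char: 'n')
  sorted[12] = nnium$bottlemille  (last char: 'e')
  sorted[13] = ottlemillennium$b  (last char: 'b')
  sorted[14] = tlemillennium$bot  (last char: 't')
  sorted[15] = ttlemillennium$bo  (last char: 'o')
  sorted[16] = um$bottlemillenni  (last char: 'i')
Last column: m$llmntliuenebtoi
Original string S is at sorted index 1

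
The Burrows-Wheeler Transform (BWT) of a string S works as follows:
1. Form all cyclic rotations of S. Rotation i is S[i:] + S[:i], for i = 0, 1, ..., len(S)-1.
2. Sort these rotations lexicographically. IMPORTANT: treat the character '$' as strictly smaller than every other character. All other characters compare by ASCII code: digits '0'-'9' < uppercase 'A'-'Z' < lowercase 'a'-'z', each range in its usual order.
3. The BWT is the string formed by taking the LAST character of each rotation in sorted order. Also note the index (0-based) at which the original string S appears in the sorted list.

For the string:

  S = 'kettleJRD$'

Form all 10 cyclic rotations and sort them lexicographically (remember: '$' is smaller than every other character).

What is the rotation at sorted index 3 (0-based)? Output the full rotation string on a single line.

All 10 rotations (rotation i = S[i:]+S[:i]):
  rot[0] = kettleJRD$
  rot[1] = ettleJRD$k
  rot[2] = ttleJRD$ke
  rot[3] = tleJRD$ket
  rot[4] = leJRD$kett
  rot[5] = eJRD$kettl
  rot[6] = JRD$kettle
  rot[7] = RD$kettleJ
  rot[8] = D$kettleJR
  rot[9] = $kettleJRD
Sorted (with $ < everything):
  sorted[0] = $kettleJRD
  sorted[1] = D$kettleJR
  sorted[2] = JRD$kettle
  sorted[3] = RD$kettleJ
  sorted[4] = eJRD$kettl
  sorted[5] = ettleJRD$k
  sorted[6] = kettleJRD$
  sorted[7] = leJRD$kett
  sorted[8] = tleJRD$ket
  sorted[9] = ttleJRD$ke
sorted[3] = RD$kettleJ

Answer: RD$kettleJ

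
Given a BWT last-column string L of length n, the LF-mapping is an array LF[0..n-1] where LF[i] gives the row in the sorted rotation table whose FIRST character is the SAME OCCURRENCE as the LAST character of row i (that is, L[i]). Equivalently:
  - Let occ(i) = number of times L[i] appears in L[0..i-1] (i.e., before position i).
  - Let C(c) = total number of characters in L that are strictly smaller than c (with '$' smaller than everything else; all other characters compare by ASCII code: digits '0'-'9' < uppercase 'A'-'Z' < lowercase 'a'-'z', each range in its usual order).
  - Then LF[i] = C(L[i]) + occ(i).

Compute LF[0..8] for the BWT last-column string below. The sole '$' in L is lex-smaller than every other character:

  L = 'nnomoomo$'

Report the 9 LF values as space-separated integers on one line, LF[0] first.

Char counts: '$':1, 'm':2, 'n':2, 'o':4
C (first-col start): C('$')=0, C('m')=1, C('n')=3, C('o')=5
L[0]='n': occ=0, LF[0]=C('n')+0=3+0=3
L[1]='n': occ=1, LF[1]=C('n')+1=3+1=4
L[2]='o': occ=0, LF[2]=C('o')+0=5+0=5
L[3]='m': occ=0, LF[3]=C('m')+0=1+0=1
L[4]='o': occ=1, LF[4]=C('o')+1=5+1=6
L[5]='o': occ=2, LF[5]=C('o')+2=5+2=7
L[6]='m': occ=1, LF[6]=C('m')+1=1+1=2
L[7]='o': occ=3, LF[7]=C('o')+3=5+3=8
L[8]='$': occ=0, LF[8]=C('$')+0=0+0=0

Answer: 3 4 5 1 6 7 2 8 0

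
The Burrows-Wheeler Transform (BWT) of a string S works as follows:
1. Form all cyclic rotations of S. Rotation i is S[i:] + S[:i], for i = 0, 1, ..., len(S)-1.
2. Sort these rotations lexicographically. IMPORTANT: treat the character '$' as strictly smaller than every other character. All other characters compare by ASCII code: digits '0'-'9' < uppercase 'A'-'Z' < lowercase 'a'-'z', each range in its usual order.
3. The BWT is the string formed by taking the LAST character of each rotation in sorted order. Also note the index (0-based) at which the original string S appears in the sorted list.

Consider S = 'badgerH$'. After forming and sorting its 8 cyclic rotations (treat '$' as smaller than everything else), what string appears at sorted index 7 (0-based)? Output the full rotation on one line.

Answer: rH$badge

Derivation:
All 8 rotations (rotation i = S[i:]+S[:i]):
  rot[0] = badgerH$
  rot[1] = adgerH$b
  rot[2] = dgerH$ba
  rot[3] = gerH$bad
  rot[4] = erH$badg
  rot[5] = rH$badge
  rot[6] = H$badger
  rot[7] = $badgerH
Sorted (with $ < everything):
  sorted[0] = $badgerH
  sorted[1] = H$badger
  sorted[2] = adgerH$b
  sorted[3] = badgerH$
  sorted[4] = dgerH$ba
  sorted[5] = erH$badg
  sorted[6] = gerH$bad
  sorted[7] = rH$badge
sorted[7] = rH$badge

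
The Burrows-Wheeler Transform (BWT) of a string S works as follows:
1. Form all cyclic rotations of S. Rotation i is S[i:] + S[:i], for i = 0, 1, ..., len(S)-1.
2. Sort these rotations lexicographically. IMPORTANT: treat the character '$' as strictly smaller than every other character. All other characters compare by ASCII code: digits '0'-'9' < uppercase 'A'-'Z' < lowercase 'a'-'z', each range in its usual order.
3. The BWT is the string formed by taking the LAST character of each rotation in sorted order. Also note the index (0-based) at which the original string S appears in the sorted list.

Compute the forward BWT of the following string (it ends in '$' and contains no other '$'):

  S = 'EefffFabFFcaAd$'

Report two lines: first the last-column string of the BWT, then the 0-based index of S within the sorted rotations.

Answer: da$bfFcFaFAEffe
2

Derivation:
All 15 rotations (rotation i = S[i:]+S[:i]):
  rot[0] = EefffFabFFcaAd$
  rot[1] = efffFabFFcaAd$E
  rot[2] = fffFabFFcaAd$Ee
  rot[3] = ffFabFFcaAd$Eef
  rot[4] = fFabFFcaAd$Eeff
  rot[5] = FabFFcaAd$Eefff
  rot[6] = abFFcaAd$EefffF
  rot[7] = bFFcaAd$EefffFa
  rot[8] = FFcaAd$EefffFab
  rot[9] = FcaAd$EefffFabF
  rot[10] = caAd$EefffFabFF
  rot[11] = aAd$EefffFabFFc
  rot[12] = Ad$EefffFabFFca
  rot[13] = d$EefffFabFFcaA
  rot[14] = $EefffFabFFcaAd
Sorted (with $ < everything):
  sorted[0] = $EefffFabFFcaAd  (last char: 'd')
  sorted[1] = Ad$EefffFabFFca  (last char: 'a')
  sorted[2] = EefffFabFFcaAd$  (last char: '$')
  sorted[3] = FFcaAd$EefffFab  (last char: 'b')
  sorted[4] = FabFFcaAd$Eefff  (last char: 'f')
  sorted[5] = FcaAd$EefffFabF  (last char: 'F')
  sorted[6] = aAd$EefffFabFFc  (last char: 'c')
  sorted[7] = abFFcaAd$EefffF  (last char: 'F')
  sorted[8] = bFFcaAd$EefffFa  (last char: 'a')
  sorted[9] = caAd$EefffFabFF  (last char: 'F')
  sorted[10] = d$EefffFabFFcaA  (last char: 'A')
  sorted[11] = efffFabFFcaAd$E  (last char: 'E')
  sorted[12] = fFabFFcaAd$Eeff  (last char: 'f')
  sorted[13] = ffFabFFcaAd$Eef  (last char: 'f')
  sorted[14] = fffFabFFcaAd$Ee  (last char: 'e')
Last column: da$bfFcFaFAEffe
Original string S is at sorted index 2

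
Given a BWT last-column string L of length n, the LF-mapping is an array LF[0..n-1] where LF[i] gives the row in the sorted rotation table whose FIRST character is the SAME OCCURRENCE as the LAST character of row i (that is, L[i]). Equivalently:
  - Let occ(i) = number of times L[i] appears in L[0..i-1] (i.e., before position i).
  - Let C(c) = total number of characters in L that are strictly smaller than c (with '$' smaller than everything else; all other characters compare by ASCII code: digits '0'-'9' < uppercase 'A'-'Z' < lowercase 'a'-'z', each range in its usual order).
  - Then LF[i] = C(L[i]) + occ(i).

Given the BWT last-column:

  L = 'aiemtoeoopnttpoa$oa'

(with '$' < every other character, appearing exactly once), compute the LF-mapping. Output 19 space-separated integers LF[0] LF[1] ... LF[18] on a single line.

Char counts: '$':1, 'a':3, 'e':2, 'i':1, 'm':1, 'n':1, 'o':5, 'p':2, 't':3
C (first-col start): C('$')=0, C('a')=1, C('e')=4, C('i')=6, C('m')=7, C('n')=8, C('o')=9, C('p')=14, C('t')=16
L[0]='a': occ=0, LF[0]=C('a')+0=1+0=1
L[1]='i': occ=0, LF[1]=C('i')+0=6+0=6
L[2]='e': occ=0, LF[2]=C('e')+0=4+0=4
L[3]='m': occ=0, LF[3]=C('m')+0=7+0=7
L[4]='t': occ=0, LF[4]=C('t')+0=16+0=16
L[5]='o': occ=0, LF[5]=C('o')+0=9+0=9
L[6]='e': occ=1, LF[6]=C('e')+1=4+1=5
L[7]='o': occ=1, LF[7]=C('o')+1=9+1=10
L[8]='o': occ=2, LF[8]=C('o')+2=9+2=11
L[9]='p': occ=0, LF[9]=C('p')+0=14+0=14
L[10]='n': occ=0, LF[10]=C('n')+0=8+0=8
L[11]='t': occ=1, LF[11]=C('t')+1=16+1=17
L[12]='t': occ=2, LF[12]=C('t')+2=16+2=18
L[13]='p': occ=1, LF[13]=C('p')+1=14+1=15
L[14]='o': occ=3, LF[14]=C('o')+3=9+3=12
L[15]='a': occ=1, LF[15]=C('a')+1=1+1=2
L[16]='$': occ=0, LF[16]=C('$')+0=0+0=0
L[17]='o': occ=4, LF[17]=C('o')+4=9+4=13
L[18]='a': occ=2, LF[18]=C('a')+2=1+2=3

Answer: 1 6 4 7 16 9 5 10 11 14 8 17 18 15 12 2 0 13 3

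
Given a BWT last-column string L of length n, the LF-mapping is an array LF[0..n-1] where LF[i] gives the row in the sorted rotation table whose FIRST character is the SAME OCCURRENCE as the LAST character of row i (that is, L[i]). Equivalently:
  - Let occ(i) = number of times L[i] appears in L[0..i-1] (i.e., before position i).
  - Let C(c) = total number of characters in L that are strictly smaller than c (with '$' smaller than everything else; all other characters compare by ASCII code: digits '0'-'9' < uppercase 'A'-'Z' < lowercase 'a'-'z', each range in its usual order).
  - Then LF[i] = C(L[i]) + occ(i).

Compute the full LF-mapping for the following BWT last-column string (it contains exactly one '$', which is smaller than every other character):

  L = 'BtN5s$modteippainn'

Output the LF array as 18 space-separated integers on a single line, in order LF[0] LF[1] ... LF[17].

Answer: 2 16 3 1 15 0 9 12 5 17 6 7 13 14 4 8 10 11

Derivation:
Char counts: '$':1, '5':1, 'B':1, 'N':1, 'a':1, 'd':1, 'e':1, 'i':2, 'm':1, 'n':2, 'o':1, 'p':2, 's':1, 't':2
C (first-col start): C('$')=0, C('5')=1, C('B')=2, C('N')=3, C('a')=4, C('d')=5, C('e')=6, C('i')=7, C('m')=9, C('n')=10, C('o')=12, C('p')=13, C('s')=15, C('t')=16
L[0]='B': occ=0, LF[0]=C('B')+0=2+0=2
L[1]='t': occ=0, LF[1]=C('t')+0=16+0=16
L[2]='N': occ=0, LF[2]=C('N')+0=3+0=3
L[3]='5': occ=0, LF[3]=C('5')+0=1+0=1
L[4]='s': occ=0, LF[4]=C('s')+0=15+0=15
L[5]='$': occ=0, LF[5]=C('$')+0=0+0=0
L[6]='m': occ=0, LF[6]=C('m')+0=9+0=9
L[7]='o': occ=0, LF[7]=C('o')+0=12+0=12
L[8]='d': occ=0, LF[8]=C('d')+0=5+0=5
L[9]='t': occ=1, LF[9]=C('t')+1=16+1=17
L[10]='e': occ=0, LF[10]=C('e')+0=6+0=6
L[11]='i': occ=0, LF[11]=C('i')+0=7+0=7
L[12]='p': occ=0, LF[12]=C('p')+0=13+0=13
L[13]='p': occ=1, LF[13]=C('p')+1=13+1=14
L[14]='a': occ=0, LF[14]=C('a')+0=4+0=4
L[15]='i': occ=1, LF[15]=C('i')+1=7+1=8
L[16]='n': occ=0, LF[16]=C('n')+0=10+0=10
L[17]='n': occ=1, LF[17]=C('n')+1=10+1=11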